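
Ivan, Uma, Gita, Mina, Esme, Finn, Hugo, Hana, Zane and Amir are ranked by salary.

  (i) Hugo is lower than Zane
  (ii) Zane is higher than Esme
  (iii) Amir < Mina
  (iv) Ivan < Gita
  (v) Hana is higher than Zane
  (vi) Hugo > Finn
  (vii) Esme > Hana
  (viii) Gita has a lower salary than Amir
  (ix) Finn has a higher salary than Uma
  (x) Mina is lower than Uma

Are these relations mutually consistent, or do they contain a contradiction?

Chaining the given relations yields Zane < Hana < Esme, so Zane < Esme. But one relation states Esme < Zane. These cannot both hold.

inconsistent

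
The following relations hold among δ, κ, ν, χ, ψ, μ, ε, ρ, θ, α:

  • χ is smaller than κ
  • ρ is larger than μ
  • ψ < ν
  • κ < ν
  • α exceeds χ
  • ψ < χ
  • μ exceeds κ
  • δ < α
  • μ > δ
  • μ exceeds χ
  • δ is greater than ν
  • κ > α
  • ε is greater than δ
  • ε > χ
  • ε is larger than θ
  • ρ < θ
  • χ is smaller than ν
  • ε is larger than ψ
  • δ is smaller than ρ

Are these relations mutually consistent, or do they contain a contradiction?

inconsistent

Chaining the given relations yields α < κ < ν < δ, so α < δ. But one relation states δ < α. These cannot both hold.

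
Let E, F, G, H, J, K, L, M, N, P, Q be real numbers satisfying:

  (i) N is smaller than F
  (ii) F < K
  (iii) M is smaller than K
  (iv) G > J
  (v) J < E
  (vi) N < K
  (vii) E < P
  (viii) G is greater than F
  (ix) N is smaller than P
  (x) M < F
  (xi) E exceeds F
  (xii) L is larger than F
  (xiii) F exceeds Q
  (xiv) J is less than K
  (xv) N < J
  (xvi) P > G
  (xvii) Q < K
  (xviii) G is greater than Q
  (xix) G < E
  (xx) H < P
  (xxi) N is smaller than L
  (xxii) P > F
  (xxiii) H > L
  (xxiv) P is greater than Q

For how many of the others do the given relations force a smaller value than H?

5

The elements the relations force below H are Q, M, N, F, L — no chain reaches any other.
That is 5.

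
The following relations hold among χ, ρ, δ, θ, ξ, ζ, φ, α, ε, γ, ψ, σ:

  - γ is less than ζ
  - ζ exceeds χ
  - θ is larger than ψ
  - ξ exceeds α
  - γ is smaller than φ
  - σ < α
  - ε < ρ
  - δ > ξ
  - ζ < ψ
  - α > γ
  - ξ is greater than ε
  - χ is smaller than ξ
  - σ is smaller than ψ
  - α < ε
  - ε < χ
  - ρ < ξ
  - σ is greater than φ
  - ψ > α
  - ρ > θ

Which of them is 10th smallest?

ρ

Chaining the given pairs: γ < φ < σ < α < ε < χ < ζ < ψ < θ < ρ < ξ < δ.
The 10th smallest is ρ.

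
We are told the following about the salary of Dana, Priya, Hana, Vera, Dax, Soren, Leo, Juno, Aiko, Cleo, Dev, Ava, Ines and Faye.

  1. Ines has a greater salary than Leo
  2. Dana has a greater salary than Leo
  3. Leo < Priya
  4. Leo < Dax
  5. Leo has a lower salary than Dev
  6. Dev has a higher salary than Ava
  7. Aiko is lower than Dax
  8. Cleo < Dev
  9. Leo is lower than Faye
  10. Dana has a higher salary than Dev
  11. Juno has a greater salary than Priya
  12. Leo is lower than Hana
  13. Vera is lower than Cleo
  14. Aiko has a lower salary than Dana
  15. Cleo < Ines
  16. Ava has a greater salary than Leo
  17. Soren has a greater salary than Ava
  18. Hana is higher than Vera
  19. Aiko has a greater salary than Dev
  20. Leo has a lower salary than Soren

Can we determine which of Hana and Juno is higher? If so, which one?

Following every chain through Hana: below Hana we get Leo, Vera.
Juno is not reached, and no chain runs the other way from Juno to Hana.
So the given relations leave the order of Hana and Juno undetermined.

undetermined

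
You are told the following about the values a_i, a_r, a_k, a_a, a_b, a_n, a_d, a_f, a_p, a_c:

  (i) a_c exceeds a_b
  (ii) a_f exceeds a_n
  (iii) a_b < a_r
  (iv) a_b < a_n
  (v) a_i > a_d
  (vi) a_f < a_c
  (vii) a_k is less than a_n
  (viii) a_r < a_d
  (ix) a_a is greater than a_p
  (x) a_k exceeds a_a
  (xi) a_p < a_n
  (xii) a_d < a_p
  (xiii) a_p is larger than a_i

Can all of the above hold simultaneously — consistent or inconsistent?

Every relation is compatible with a_b < a_r < a_d < a_i < a_p < a_a < a_k < a_n < a_f < a_c; the set is consistent.

consistent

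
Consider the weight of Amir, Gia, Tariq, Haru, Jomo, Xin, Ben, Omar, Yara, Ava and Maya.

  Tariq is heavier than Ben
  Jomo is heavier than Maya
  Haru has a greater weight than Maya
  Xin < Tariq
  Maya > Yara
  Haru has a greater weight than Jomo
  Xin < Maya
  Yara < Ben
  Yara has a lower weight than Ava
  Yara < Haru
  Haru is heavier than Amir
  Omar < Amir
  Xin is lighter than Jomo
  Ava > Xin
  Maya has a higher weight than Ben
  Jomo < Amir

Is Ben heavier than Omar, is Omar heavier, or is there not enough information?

undetermined

Following every chain through Omar: above Omar we get Amir, Haru.
Ben is not reached, and no chain runs the other way from Ben to Omar.
So the given relations leave the order of Omar and Ben undetermined.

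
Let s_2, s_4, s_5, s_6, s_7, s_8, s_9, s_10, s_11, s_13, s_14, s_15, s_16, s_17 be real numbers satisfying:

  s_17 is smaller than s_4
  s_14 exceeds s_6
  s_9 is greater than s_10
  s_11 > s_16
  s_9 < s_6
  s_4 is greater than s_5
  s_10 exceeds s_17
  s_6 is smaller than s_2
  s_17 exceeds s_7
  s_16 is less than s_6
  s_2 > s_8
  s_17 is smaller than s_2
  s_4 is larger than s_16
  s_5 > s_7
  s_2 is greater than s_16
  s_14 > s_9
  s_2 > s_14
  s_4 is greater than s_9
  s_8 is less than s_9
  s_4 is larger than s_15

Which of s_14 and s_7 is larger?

s_14

The relevant relations are s_7 < s_17; s_17 < s_10; s_10 < s_9; s_9 < s_6; s_6 < s_14.
Together: s_7 < s_17 < s_10 < s_9 < s_6 < s_14.
So s_7 < s_14; s_14 is the larger of the two.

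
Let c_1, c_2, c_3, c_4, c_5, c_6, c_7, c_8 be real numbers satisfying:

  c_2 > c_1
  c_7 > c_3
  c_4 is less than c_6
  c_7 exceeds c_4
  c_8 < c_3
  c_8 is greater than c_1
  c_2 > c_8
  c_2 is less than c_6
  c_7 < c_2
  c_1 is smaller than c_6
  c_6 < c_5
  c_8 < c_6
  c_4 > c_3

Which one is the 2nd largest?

c_6

Piecing the relations together gives one ordering: c_1 < c_8 < c_3 < c_4 < c_7 < c_2 < c_6 < c_5.
The 2nd largest is c_6.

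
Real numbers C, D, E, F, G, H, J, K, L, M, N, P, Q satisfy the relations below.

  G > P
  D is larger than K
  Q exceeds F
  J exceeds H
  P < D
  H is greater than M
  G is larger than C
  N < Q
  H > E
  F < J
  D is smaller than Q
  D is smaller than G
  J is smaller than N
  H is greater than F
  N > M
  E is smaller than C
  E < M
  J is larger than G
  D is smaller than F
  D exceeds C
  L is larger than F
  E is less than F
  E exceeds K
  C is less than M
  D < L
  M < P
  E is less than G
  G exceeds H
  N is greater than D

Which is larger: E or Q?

E < C and C < M give E < M.
Then M < P extends the chain to P.
With P < D: E < C < M < P < D.
Then D < F extends the chain to F.
With F < H: E < C < M < P < D < F < H.
Then H < G extends the chain to G.
With G < J: E < C < M < P < D < F < H < G < J.
Then J < N extends the chain to N.
With N < Q: E < C < M < P < D < F < H < G < J < N < Q.
So E < Q; Q is the larger of the two.

Q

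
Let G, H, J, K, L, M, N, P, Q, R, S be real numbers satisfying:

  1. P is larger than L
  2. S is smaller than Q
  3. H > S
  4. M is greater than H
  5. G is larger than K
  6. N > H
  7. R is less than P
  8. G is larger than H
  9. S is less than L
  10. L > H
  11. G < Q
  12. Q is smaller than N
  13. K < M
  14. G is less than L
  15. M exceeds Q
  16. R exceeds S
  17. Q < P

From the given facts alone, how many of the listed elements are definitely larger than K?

6

From K the given relations immediately reach G, M.
From those, Q, L — 4 in total.
From those, N, P — 6 in total.
Nothing else is reachable above K; 6 in all.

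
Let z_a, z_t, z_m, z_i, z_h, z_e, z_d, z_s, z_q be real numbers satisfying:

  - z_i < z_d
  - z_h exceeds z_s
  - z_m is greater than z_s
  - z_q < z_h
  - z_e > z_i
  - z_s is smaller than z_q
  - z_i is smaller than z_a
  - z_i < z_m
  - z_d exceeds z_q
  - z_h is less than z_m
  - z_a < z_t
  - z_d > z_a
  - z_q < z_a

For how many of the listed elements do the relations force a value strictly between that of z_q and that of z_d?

Chaining upward from z_q reaches: z_a, z_h, z_m, z_t.
Chaining downward from z_d reaches: z_s, z_i, z_a.
Strictly between z_q and z_d are those in both lists: z_a — 1 element.

1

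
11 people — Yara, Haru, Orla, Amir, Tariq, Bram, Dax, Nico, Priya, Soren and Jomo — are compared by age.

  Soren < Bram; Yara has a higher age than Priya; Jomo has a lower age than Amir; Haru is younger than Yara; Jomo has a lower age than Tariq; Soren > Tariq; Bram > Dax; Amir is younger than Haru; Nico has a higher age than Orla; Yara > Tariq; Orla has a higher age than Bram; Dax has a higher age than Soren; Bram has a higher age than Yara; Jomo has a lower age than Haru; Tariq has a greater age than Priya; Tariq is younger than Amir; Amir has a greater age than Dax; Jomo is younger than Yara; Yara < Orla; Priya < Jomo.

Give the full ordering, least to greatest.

Priya < Jomo < Tariq < Soren < Dax < Amir < Haru < Yara < Bram < Orla < Nico

Nothing is placed below Priya, so it is least; from there Priya < Jomo; Jomo < Tariq; Tariq < Soren; Soren < Dax; Dax < Amir; Amir < Haru; Haru < Yara; Yara < Bram; Bram < Orla; Orla < Nico, each given directly.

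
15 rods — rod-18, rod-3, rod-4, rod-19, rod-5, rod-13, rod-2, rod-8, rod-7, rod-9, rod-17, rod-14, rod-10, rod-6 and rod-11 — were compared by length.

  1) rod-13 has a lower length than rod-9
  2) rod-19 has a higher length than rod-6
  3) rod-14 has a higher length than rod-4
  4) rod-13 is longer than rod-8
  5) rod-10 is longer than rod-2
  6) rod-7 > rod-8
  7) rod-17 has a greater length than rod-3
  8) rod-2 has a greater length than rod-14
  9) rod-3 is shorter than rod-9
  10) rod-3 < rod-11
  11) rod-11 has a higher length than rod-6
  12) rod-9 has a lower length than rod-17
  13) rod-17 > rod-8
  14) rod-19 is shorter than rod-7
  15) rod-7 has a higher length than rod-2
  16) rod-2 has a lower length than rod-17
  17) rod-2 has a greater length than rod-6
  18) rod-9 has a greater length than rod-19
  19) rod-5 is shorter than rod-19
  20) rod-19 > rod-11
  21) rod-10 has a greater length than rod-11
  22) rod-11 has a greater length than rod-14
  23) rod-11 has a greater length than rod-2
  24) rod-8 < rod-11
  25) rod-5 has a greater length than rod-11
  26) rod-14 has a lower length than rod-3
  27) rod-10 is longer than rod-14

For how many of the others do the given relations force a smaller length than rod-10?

The elements the relations force below rod-10 are rod-8, rod-6, rod-4, rod-14, rod-2, rod-3, rod-11 — no chain reaches any other.
That is 7.

7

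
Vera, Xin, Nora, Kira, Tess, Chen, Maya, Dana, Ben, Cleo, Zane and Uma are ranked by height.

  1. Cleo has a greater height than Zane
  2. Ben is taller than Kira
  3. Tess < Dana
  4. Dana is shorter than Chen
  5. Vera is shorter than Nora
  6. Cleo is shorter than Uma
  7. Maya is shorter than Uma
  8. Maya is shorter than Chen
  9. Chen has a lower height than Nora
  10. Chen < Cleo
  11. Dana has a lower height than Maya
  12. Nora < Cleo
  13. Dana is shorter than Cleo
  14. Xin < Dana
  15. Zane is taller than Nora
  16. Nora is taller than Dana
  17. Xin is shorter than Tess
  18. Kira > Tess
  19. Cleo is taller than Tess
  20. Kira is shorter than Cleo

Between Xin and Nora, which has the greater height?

Xin < Tess and Tess < Dana give Xin < Dana.
With Dana < Maya: Xin < Tess < Dana < Maya.
With Maya < Chen: Xin < Tess < Dana < Maya < Chen.
With Chen < Nora: Xin < Tess < Dana < Maya < Chen < Nora.
So Xin < Nora; Nora is the taller of the two.

Nora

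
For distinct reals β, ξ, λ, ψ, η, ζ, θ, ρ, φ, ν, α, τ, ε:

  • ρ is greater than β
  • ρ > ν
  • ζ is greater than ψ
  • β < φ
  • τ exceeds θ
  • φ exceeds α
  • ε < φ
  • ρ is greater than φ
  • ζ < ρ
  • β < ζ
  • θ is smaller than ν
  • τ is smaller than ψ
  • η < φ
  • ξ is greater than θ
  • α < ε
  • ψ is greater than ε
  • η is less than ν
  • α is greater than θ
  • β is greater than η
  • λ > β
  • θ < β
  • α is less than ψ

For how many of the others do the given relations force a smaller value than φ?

5

From φ the given relations immediately reach η, α, β, ε.
From those, θ — 5 in total.
No other element is forced below φ by the given relations, so the count is 5.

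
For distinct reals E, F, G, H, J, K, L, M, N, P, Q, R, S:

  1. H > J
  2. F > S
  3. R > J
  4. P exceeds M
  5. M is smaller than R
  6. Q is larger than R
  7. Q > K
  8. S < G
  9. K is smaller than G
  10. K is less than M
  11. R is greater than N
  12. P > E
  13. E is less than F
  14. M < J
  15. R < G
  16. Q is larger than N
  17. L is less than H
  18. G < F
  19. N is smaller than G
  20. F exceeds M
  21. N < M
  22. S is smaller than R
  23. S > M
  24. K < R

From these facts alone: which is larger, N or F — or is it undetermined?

F

The relevant relations are N < M; M < J; J < R; R < G; G < F.
Together: N < M < J < R < G < F.
So F is larger.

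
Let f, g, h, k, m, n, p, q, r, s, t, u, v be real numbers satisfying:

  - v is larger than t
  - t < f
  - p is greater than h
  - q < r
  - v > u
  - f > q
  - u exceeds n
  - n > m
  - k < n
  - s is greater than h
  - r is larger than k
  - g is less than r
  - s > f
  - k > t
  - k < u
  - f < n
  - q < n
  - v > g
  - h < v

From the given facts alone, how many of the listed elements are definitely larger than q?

The elements the relations force above q are r, f, s, n, u, v — no chain reaches any other.
That is 6.

6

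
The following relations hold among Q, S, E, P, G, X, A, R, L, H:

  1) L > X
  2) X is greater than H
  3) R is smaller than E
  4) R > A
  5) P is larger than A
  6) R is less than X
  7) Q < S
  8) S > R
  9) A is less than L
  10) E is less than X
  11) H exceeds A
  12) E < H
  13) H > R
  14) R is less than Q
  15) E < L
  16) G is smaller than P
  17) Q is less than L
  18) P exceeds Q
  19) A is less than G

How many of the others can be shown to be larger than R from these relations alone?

7

From R the given relations immediately reach E, H, Q, S, X.
From those, P, L — 7 in total.
No other element is forced above R by the given relations, so the count is 7.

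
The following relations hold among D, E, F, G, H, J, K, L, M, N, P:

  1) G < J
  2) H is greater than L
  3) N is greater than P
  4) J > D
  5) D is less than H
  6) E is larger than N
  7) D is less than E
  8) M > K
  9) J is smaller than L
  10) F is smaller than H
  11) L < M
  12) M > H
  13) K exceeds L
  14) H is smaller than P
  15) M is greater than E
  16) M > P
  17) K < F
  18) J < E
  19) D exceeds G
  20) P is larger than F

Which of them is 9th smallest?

Piecing the relations together gives one ordering: G < D < J < L < K < F < H < P < N < E < M.
Counting 9 from the smallest end gives N.

N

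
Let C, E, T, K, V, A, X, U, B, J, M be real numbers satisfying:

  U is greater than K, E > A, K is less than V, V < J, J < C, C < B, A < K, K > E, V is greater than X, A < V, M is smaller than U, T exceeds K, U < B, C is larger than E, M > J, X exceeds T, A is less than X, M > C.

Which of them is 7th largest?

Chaining the given pairs: A < E < K < T < X < V < J < C < M < U < B.
The 7th largest is X.

X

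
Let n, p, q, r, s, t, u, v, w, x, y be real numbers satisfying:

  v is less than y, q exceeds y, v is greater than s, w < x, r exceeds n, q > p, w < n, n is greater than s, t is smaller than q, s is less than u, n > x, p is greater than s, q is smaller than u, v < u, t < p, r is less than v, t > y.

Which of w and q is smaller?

The relevant relations are w < x; x < n; n < r; r < v; v < y; y < t; t < p; p < q.
Chaining these gives w < x < n < r < v < y < t < p < q.
So w < q; w is the smaller of the two.

w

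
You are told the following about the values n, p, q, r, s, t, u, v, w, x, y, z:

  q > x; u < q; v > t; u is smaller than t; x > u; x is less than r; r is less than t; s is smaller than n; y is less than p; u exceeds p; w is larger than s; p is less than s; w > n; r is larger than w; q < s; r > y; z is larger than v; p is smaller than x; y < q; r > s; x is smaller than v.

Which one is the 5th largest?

The consecutive relations fix a unique order: y < p < u < x < q < s < n < w < r < t < v < z.
The 5th largest is w.

w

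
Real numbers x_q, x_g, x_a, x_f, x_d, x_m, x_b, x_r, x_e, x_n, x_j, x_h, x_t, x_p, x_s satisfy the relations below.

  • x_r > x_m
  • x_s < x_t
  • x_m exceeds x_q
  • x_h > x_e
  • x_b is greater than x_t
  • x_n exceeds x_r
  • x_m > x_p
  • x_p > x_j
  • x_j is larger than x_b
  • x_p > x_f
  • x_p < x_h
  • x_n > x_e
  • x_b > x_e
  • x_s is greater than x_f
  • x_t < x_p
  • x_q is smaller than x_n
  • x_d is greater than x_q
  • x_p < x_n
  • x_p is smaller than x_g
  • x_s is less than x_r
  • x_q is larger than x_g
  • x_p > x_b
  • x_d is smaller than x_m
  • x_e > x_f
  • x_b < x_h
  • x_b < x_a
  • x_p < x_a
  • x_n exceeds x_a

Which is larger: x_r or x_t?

x_r

Chaining the given relations: x_t < x_b < x_j < x_p < x_g < x_q < x_d < x_m < x_r.
So x_t < x_r; x_r is the larger of the two.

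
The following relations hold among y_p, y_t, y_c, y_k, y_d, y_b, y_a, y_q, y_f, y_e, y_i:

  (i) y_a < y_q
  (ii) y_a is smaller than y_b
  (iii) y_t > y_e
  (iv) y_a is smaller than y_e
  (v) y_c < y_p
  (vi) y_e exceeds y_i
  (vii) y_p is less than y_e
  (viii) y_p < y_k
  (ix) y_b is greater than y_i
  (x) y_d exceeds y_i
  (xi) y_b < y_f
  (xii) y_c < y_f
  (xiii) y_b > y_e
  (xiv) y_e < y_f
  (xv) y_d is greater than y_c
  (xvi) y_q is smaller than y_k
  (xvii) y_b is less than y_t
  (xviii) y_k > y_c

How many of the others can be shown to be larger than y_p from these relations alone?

Directly above y_p: y_e, y_k.
One step further: y_b, y_f, y_t (5 so far).
No other element is forced above y_p by the given relations, so the count is 5.

5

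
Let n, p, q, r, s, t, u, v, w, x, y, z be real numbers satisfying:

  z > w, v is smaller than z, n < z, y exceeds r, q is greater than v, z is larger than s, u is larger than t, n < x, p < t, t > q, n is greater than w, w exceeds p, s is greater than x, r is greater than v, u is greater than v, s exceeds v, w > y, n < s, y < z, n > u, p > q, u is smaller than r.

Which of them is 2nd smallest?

Chaining the given pairs: v < q < p < t < u < r < y < w < n < x < s < z.
Counting 2 from the smallest end gives q.

q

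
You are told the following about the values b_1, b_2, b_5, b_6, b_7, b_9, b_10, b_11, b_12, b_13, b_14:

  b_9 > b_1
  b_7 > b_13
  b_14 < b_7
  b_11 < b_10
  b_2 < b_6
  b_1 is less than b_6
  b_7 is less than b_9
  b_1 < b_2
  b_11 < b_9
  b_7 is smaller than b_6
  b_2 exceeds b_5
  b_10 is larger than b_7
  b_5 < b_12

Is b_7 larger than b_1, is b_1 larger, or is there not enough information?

undetermined

Following every chain through b_1: above b_1 we get b_2, b_6, b_9.
b_7 is not reached, and no chain runs the other way from b_7 to b_1.
So the given relations leave the order of b_1 and b_7 undetermined.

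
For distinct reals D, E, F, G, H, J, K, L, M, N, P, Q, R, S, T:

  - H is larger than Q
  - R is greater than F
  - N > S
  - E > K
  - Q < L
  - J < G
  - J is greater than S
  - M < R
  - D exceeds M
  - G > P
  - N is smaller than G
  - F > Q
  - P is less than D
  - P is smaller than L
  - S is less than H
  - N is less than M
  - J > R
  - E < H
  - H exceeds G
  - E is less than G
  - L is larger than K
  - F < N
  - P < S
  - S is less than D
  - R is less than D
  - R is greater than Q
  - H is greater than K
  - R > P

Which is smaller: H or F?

F

Link the given pairs in sequence: F < N; N < M; M < R; R < J; J < G; G < H.
Chaining these gives F < N < M < R < J < G < H.
So F < H; F is the smaller of the two.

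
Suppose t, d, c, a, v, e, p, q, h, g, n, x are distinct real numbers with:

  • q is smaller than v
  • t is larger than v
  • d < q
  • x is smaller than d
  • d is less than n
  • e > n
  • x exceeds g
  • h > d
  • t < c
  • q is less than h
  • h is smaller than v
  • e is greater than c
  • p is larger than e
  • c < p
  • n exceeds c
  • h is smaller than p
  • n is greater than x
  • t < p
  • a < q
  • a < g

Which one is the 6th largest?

v

Piecing the relations together gives one ordering: a < g < x < d < q < h < v < t < c < n < e < p.
Counting 6 from the largest end gives v.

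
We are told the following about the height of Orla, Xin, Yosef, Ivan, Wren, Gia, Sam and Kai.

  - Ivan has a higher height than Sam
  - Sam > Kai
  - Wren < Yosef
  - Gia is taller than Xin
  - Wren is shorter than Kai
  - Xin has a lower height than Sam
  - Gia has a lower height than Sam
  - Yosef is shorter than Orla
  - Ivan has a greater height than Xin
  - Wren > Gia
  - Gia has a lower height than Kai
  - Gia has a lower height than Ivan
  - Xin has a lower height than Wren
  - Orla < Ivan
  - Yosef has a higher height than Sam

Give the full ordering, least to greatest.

Each adjacent pair is fixed by a given relation: Xin < Gia; Gia < Wren; Wren < Kai; Kai < Sam; Sam < Yosef; Yosef < Orla; Orla < Ivan. Chaining them end to end gives the full order.

Xin < Gia < Wren < Kai < Sam < Yosef < Orla < Ivan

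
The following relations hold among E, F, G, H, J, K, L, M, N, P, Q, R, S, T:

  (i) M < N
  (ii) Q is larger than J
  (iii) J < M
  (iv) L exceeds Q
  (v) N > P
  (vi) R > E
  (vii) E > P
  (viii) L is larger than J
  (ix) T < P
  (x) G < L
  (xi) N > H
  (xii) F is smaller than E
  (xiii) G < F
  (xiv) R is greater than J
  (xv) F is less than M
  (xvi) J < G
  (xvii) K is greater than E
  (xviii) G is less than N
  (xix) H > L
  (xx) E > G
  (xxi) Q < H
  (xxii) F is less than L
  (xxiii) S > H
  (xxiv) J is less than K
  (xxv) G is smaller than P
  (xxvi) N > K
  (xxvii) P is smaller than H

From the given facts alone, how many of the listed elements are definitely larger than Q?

The elements the relations force above Q are L, H, S, N — no chain reaches any other.
That is 4.

4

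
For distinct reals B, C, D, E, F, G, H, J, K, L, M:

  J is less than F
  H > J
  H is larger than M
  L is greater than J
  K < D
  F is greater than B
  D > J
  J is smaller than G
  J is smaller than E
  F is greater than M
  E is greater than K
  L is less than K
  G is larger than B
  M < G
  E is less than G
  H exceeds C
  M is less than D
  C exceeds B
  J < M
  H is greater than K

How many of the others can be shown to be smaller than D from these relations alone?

4

Directly below D: J, M, K.
One step further: L (4 so far).
No other element is forced below D by the given relations, so the count is 4.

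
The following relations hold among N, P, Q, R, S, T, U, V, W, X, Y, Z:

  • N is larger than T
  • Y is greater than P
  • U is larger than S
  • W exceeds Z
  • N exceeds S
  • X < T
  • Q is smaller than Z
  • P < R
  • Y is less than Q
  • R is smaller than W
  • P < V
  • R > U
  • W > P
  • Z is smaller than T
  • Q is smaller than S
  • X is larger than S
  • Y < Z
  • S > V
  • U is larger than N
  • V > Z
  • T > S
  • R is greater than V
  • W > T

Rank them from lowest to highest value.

P < Y < Q < Z < V < S < X < T < N < U < R < W

The consecutive links are each given: P < Y; Y < Q; Q < Z; Z < V; V < S; S < X; X < T; T < N; N < U; U < R; R < W.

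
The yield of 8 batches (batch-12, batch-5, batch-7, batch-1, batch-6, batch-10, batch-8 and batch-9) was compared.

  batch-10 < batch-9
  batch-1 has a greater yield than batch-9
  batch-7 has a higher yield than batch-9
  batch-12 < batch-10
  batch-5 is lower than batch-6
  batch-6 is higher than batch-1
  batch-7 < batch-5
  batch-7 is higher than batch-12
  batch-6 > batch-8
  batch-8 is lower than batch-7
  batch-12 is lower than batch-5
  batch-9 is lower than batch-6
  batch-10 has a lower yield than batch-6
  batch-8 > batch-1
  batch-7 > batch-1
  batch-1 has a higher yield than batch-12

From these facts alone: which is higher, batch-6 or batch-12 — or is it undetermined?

batch-6

Link the given pairs in sequence: batch-12 < batch-10; batch-10 < batch-9; batch-9 < batch-1; batch-1 < batch-8; batch-8 < batch-7; batch-7 < batch-5; batch-5 < batch-6.
Together: batch-12 < batch-10 < batch-9 < batch-1 < batch-8 < batch-7 < batch-5 < batch-6.
So batch-6 is higher.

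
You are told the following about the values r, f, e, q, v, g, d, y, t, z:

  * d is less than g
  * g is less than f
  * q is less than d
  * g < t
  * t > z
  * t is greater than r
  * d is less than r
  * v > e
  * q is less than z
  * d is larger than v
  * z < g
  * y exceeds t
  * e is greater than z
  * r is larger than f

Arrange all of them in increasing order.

Each adjacent pair is fixed by a given relation: q < z; z < e; e < v; v < d; d < g; g < f; f < r; r < t; t < y. Chaining them end to end gives the full order.

q < z < e < v < d < g < f < r < t < y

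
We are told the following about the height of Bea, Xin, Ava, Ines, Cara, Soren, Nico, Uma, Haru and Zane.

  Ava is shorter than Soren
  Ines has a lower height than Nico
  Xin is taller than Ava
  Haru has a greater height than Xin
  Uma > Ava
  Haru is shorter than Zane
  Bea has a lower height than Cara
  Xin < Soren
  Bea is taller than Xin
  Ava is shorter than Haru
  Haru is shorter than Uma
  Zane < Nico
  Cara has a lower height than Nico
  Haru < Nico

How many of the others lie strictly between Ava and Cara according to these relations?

2

Chaining upward from Ava reaches: Xin, Haru, Bea, Zane, Soren, Uma, Nico.
Chaining downward from Cara reaches: Xin, Bea.
Strictly between Ava and Cara are those in both lists: Xin, Bea — 2 elements.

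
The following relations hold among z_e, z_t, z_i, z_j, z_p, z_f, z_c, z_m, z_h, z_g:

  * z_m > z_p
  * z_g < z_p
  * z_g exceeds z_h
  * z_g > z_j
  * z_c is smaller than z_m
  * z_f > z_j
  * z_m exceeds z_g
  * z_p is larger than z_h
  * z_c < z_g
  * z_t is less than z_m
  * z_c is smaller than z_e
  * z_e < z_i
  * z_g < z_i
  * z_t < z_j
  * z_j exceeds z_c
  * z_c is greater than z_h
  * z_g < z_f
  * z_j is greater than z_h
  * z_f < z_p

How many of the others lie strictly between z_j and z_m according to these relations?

The relations place z_j below z_m. An element lies strictly between them when it is forced above z_j and also forced below z_m.
Above z_j: {z_g, z_f, z_p, z_i}. Below z_m: {z_h, z_c, z_t, z_g, z_f, z_p}.
Intersection: {z_g, z_f, z_p} — 3.

3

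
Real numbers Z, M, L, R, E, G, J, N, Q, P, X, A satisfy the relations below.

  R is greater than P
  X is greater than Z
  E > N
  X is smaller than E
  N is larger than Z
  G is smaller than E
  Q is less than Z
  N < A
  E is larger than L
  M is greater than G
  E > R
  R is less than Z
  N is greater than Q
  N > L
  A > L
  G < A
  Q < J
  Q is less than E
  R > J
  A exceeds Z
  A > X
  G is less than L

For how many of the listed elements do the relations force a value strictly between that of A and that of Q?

The relations place Q below A. An element lies strictly between them when it is forced above Q and also forced below A.
Above Q: {J, R, Z, N, X, E}. Below A: {P, G, J, L, R, Z, N, X}.
Intersection: {J, R, Z, N, X} — 5.

5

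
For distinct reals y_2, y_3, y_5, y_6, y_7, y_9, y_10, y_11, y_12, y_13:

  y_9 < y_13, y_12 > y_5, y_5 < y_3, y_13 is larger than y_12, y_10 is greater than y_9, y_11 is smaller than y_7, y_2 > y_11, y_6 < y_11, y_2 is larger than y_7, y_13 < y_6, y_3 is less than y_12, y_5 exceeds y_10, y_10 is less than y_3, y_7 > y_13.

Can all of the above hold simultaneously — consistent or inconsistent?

The single ordering y_9 < y_10 < y_5 < y_3 < y_12 < y_13 < y_6 < y_11 < y_7 < y_2 satisfies every listed relation, so no contradiction arises.

consistent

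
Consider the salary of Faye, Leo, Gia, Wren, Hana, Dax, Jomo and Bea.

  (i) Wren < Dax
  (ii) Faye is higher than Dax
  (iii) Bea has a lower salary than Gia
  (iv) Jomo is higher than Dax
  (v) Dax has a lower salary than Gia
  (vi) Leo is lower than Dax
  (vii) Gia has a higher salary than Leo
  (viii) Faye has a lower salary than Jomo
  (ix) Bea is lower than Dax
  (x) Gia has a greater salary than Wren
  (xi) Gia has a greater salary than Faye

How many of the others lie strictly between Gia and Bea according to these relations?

Chaining upward from Bea reaches: Dax, Faye, Jomo.
Chaining downward from Gia reaches: Leo, Wren, Dax, Faye.
Strictly between Bea and Gia are those in both lists: Dax, Faye — 2 elements.

2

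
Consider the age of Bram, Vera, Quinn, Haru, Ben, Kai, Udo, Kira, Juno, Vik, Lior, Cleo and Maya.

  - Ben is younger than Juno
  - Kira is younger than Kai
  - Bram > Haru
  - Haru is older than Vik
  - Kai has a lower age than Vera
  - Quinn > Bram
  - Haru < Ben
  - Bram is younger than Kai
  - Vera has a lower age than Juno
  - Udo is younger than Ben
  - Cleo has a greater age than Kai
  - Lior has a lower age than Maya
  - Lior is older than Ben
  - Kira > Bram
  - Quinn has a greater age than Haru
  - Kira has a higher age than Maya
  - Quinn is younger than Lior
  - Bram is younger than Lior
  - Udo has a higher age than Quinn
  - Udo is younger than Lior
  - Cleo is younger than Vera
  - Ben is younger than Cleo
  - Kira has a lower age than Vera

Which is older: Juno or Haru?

Haru < Bram and Bram < Quinn give Haru < Quinn.
Then Quinn < Udo extends the chain to Udo.
With Udo < Ben: Haru < Bram < Quinn < Udo < Ben.
Then Ben < Lior extends the chain to Lior.
With Lior < Maya: Haru < Bram < Quinn < Udo < Ben < Lior < Maya.
Then Maya < Kira extends the chain to Kira.
Then Kira < Kai extends the chain to Kai.
Then Kai < Cleo extends the chain to Cleo.
Then Cleo < Vera extends the chain to Vera.
Then Vera < Juno extends the chain to Juno.
So Haru < Juno; Juno is the older of the two.

Juno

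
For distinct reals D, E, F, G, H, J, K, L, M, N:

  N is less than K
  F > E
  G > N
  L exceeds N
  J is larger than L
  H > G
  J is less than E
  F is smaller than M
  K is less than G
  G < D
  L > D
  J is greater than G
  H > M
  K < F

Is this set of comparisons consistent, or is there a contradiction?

Every relation is compatible with N < K < G < D < L < J < E < F < M < H; the set is consistent.

consistent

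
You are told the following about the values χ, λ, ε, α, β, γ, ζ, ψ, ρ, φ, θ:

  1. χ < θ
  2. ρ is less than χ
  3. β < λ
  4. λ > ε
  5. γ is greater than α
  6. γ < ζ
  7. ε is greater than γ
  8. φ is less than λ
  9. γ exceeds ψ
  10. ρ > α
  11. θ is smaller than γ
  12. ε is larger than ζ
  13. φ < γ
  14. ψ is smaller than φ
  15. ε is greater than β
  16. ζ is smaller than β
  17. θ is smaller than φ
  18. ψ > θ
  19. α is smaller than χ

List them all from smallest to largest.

Nothing is placed below α, so it is least; from there α < ρ; ρ < χ; χ < θ; θ < ψ; ψ < φ; φ < γ; γ < ζ; ζ < β; β < ε; ε < λ, each given directly.

α < ρ < χ < θ < ψ < φ < γ < ζ < β < ε < λ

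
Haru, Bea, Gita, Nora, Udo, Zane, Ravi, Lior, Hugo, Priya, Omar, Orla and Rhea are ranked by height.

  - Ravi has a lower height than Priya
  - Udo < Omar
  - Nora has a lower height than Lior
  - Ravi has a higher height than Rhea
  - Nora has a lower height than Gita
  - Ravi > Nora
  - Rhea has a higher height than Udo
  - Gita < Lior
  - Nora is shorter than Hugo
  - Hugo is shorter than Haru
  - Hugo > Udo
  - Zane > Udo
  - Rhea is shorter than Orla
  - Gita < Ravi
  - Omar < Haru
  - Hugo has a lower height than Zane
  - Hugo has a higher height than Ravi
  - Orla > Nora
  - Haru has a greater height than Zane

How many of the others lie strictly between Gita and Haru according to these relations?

Chaining upward from Gita reaches: Ravi, Hugo, Priya, Lior, Zane.
Chaining downward from Haru reaches: Udo, Nora, Rhea, Ravi, Hugo, Omar, Zane.
Strictly between Gita and Haru are those in both lists: Ravi, Hugo, Zane — 3 elements.

3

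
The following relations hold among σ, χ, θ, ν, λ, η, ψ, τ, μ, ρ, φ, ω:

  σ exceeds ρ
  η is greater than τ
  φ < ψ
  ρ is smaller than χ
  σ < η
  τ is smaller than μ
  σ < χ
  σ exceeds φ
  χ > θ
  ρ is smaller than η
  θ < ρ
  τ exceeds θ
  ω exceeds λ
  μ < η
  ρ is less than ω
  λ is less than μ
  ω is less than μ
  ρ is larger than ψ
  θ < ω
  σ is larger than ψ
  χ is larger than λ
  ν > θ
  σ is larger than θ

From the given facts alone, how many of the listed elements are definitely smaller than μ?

Directly below μ: λ, τ, ω.
One step further: θ, ρ (5 so far).
One step further: ψ (6 so far).
One step further: φ (7 so far).
Nothing else is reachable below μ; 7 in all.

7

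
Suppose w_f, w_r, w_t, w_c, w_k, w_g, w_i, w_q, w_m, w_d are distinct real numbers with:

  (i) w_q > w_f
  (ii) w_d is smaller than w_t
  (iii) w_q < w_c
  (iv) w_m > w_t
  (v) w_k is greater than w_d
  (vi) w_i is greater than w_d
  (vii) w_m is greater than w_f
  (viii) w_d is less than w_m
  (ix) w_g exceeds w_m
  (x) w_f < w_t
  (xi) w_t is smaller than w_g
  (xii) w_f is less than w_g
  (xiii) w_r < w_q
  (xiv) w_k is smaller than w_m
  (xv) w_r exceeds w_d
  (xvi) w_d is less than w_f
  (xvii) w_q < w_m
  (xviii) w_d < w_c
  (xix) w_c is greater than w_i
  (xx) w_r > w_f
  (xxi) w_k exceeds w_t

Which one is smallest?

w_d

Chaining upward from w_d: directly above it, w_i, w_f, w_r, w_c, w_t, w_k, w_m; then w_q, w_g.
That covers every other element, and nothing is given below w_d, so w_d is the smallest.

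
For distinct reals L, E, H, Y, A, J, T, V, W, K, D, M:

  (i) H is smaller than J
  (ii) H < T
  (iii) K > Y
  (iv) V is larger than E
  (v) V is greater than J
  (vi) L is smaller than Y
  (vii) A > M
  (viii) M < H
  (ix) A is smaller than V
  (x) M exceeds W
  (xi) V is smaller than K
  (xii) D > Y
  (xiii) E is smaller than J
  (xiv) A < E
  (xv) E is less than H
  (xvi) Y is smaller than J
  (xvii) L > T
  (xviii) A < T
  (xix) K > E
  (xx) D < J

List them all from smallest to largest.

The consecutive links are each given: W < M; M < A; A < E; E < H; H < T; T < L; L < Y; Y < D; D < J; J < V; V < K.

W < M < A < E < H < T < L < Y < D < J < V < K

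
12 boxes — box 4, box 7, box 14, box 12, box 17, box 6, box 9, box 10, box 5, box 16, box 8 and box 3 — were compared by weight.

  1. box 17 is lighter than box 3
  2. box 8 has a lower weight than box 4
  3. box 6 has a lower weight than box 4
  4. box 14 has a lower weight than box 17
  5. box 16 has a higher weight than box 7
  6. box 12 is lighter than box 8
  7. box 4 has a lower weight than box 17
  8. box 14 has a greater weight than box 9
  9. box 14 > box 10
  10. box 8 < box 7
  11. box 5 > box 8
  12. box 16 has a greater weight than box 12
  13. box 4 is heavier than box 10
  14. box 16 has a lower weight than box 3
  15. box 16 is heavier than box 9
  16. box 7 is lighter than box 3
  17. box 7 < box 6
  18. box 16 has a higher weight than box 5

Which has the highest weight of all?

box 12 is not greatest since box 12 < box 8; box 8 is not greatest since box 8 < box 7; box 7 is not greatest since box 7 < box 16; box 10 is not greatest since box 10 < box 4; box 9 is not greatest since box 9 < box 16; box 6 is not greatest since box 6 < box 4; box 14 is not greatest since box 14 < box 17; box 4 is not greatest since box 4 < box 17; box 5 is not greatest since box 5 < box 16; box 16 is not greatest since box 16 < box 3; box 17 is not greatest since box 17 < box 3.
Only box 3 has nothing above it, so box 3 is the highest weight.

box 3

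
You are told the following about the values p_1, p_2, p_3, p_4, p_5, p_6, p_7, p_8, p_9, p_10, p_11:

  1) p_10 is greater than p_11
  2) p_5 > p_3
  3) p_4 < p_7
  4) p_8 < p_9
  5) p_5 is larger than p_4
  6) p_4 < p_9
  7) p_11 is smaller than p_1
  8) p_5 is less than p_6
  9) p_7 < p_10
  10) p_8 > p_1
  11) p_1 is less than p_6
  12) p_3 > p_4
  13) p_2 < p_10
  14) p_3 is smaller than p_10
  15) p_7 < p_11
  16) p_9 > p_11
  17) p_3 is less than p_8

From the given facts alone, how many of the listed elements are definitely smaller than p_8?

Directly below p_8: p_3, p_1.
One step further: p_4, p_11 (4 so far).
One step further: p_7 (5 so far).
Nothing else is reachable below p_8; 5 in all.

5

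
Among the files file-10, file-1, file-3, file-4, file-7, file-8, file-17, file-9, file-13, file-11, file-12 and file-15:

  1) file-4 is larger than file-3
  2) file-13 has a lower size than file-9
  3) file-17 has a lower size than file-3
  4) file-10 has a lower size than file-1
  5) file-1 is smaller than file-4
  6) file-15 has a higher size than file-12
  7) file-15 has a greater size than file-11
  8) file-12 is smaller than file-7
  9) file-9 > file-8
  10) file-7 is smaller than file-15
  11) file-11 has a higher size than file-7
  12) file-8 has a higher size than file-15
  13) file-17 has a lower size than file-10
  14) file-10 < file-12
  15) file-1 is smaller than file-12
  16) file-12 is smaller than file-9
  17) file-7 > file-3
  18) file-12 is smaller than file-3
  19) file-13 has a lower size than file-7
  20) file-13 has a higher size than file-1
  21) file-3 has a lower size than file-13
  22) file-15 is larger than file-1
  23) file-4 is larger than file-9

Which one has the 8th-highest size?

Piecing the relations together gives one ordering: file-17 < file-10 < file-1 < file-12 < file-3 < file-13 < file-7 < file-11 < file-15 < file-8 < file-9 < file-4.
The 8th largest is file-3.

file-3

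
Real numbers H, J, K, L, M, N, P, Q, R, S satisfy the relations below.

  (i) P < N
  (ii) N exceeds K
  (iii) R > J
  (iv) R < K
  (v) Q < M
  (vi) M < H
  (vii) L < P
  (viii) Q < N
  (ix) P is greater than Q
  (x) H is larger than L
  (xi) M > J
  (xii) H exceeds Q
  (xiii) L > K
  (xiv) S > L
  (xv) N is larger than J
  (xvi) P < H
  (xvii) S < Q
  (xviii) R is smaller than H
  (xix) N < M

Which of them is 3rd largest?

N

Chaining the given pairs: J < R < K < L < S < Q < P < N < M < H.
The 3rd largest is N.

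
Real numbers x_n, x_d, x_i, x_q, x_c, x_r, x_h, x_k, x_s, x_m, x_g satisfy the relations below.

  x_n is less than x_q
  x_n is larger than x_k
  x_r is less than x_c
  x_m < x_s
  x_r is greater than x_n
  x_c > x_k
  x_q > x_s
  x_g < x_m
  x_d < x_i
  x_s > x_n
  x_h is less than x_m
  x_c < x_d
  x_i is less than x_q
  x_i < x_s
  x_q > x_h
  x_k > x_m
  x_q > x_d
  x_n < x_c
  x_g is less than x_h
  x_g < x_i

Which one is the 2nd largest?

x_s

Chaining the given pairs: x_g < x_h < x_m < x_k < x_n < x_r < x_c < x_d < x_i < x_s < x_q.
Counting 2 from the largest end gives x_s.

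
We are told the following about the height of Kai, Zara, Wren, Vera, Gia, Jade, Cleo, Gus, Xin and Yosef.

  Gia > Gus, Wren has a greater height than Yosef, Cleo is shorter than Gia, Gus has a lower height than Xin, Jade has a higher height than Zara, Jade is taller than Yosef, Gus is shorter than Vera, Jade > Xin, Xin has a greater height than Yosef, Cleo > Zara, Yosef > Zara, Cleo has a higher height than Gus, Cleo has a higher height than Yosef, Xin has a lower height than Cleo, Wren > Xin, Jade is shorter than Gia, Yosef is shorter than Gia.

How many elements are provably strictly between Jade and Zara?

Chaining upward from Zara reaches: Yosef, Xin, Cleo, Gia, Wren.
Chaining downward from Jade reaches: Gus, Yosef, Xin.
Strictly between Zara and Jade are those in both lists: Yosef, Xin — 2 elements.

2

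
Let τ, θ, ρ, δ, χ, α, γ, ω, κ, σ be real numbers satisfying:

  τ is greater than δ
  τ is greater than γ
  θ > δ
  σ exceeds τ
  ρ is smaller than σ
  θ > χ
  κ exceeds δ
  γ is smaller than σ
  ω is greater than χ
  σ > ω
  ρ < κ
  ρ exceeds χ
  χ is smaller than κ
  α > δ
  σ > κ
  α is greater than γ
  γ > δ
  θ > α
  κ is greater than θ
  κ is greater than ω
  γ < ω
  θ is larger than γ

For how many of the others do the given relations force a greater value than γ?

The elements the relations force above γ are ω, τ, α, θ, κ, σ — no chain reaches any other.
That is 6.

6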